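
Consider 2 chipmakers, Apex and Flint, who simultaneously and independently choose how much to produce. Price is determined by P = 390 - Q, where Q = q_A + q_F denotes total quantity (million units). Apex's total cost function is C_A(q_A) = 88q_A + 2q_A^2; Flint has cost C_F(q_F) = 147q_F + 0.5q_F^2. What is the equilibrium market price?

283

Apex's profit: π_A = (390 - Q)q_A - (88q_A + 2q_A²). Setting ∂π_A/∂q_A = 0: 302 - 6q_A - (q_F) = 0.
Flint's profit: π_F = (390 - Q)q_F - (147q_F + (1/2)q_F²). Setting ∂π_F/∂q_F = 0: 243 - 3q_F - (q_A) = 0.
Best responses: q_A = (302 - q_F)/6, q_F = (243 - q_A)/3.
Substituting one into the other gives q_A = 39 and q_F = 68.
Total output Q = 107, so price P = 390 - 107 = 283.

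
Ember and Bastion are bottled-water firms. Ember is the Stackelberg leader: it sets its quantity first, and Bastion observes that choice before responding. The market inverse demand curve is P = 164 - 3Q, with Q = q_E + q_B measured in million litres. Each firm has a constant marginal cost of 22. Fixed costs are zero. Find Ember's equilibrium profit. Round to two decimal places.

Solve by backward induction. Given q_E, the follower Bastion maximises π_B = (164 - 3q_E - 3q_B)q_B - 22q_B.
∂π_B/∂q_B = 142 - 3q_E - 6q_B = 0 gives the reaction function q_B = (142 - 3q_E)/6.
The leader anticipates this reaction. Substituting into P = 164 - 3Q gives P = 93 - (3/2)q_E, so π_E = (93 - (3/2)q_E)q_E - 22q_E.
Leader FOC: 71 - 3q_E = 0, so q_E = 71/3.
Then q_B = (142 - 3·(71/3))/6 = 71/6.
Price P = 164 - 3·(71/2) = 115/2.
Ember's profit: (115/2 - 22)·(71/3) = 840.1667.

840.17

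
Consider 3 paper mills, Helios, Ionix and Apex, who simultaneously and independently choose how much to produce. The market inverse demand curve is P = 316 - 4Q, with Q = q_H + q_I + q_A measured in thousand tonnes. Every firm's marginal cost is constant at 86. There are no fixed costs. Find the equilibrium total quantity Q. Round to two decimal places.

43.13

Each firm earns π_i = (316 - 4Q)q_i - 86q_i.
First-order condition (treating rivals' output as given): 230 - 8q_i - 4·Σ_{j≠i} q_j = 0.
By symmetry each firm produces the same amount; substituting Σ_{j≠i} q_j = 2q_i yields q_i = 230/16 = 115/8.
Total output Q = 115/8 + 115/8 + 115/8 = 345/8.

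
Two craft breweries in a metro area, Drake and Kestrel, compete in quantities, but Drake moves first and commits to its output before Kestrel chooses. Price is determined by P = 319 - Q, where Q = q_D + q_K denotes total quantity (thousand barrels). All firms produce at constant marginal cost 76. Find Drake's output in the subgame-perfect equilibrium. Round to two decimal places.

The follower Kestrel best-responds to any q_D: π_K = (319 - Q)q_K - 76q_K.
Setting the follower's marginal profit to zero, 243 - q_D - 2q_K = 0, i.e. q_K = (243 - q_D)/2.
The leader anticipates this reaction. Substituting into P = 319 - Q gives P = 395/2 - (1/2)q_D, so π_D = (395/2 - (1/2)q_D)q_D - 76q_D.
Leader FOC: 243/2 - q_D = 0, so q_D = 243/2.
Then q_K = (243 - 243/2)/2 = 243/4.

121.50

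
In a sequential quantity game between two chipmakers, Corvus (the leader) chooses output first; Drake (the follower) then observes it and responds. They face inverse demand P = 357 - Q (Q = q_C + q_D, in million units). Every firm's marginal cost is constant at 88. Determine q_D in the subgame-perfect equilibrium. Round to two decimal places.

67.25

The follower Drake best-responds to any q_C: π_D = (357 - Q)q_D - 88q_D.
Follower FOC: 269 - q_C - 2q_D = 0, so q_D(q_C) = (269 - q_C)/2.
Corvus substitutes q_D(q_C) into its own profit: π_C = q_C(357 - q_C - (269 - q_C)/2) - 88q_C = (445/2 - (1/2)q_C)q_C - 88q_C.
Maximising: ∂π_C/∂q_C = 269/2 - q_C = 0, giving q_C = 269/2.
Then q_D = (269 - 269/2)/2 = 269/4.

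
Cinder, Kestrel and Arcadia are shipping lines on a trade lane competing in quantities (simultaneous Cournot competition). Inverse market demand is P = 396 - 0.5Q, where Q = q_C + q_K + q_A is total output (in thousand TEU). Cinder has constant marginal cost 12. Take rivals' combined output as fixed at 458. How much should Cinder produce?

155

With rivals' combined output fixed at 458, Cinder's profit is π_C = (396 - (1/2)·458 - (1/2)q_C)q_C - (12q_C) = (167 - (1/2)q_C)q_C - (12q_C).
∂π_C/∂q_C = 155 - q_C = 0, so q_C = 155.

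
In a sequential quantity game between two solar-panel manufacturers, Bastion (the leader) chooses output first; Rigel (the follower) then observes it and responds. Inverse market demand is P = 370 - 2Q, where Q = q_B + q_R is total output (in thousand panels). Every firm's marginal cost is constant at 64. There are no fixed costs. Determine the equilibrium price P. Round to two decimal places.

140.50

The follower Rigel best-responds to any q_B: π_R = (370 - 2Q)q_R - 64q_R.
Setting the follower's marginal profit to zero, 306 - 2q_B - 4q_R = 0, i.e. q_R = (306 - 2q_B)/4.
Bastion substitutes q_R(q_B) into its own profit: π_B = q_B(370 - 2q_B - (306 - 2q_B)/2) - 64q_B = (217 - q_B)q_B - 64q_B.
Maximising: ∂π_B/∂q_B = 153 - 2q_B = 0, giving q_B = 153/2.
Then q_R = (306 - 2·(153/2))/4 = 153/4.
Total output Q = 459/4, so price P = 370 - 2·(459/4) = 281/2.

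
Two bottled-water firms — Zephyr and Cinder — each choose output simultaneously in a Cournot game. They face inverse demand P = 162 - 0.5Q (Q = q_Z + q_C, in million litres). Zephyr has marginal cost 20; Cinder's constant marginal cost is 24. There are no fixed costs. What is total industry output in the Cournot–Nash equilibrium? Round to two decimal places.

Zephyr's profit: π_Z = (162 - 0.5Q)q_Z - (20q_Z). Setting ∂π_Z/∂q_Z = 0: 142 - q_Z - (1/2)(q_C) = 0.
Cinder's profit: π_C = (162 - 0.5Q)q_C - (24q_C). Setting ∂π_C/∂q_C = 0: 138 - q_C - (1/2)(q_Z) = 0.
Best responses: q_Z = (142 - (1/2)q_C), q_C = (138 - (1/2)q_Z).
Substituting one into the other gives q_Z = 292/3 and q_C = 268/3.
Total output Q = 292/3 + 268/3 = 560/3.

186.67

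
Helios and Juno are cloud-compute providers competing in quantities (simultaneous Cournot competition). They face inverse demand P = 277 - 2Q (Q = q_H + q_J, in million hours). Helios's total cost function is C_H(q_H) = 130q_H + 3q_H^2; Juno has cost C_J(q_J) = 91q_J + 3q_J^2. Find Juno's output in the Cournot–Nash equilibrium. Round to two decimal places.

16.31

Helios's profit: π_H = (277 - 2Q)q_H - (130q_H + 3q_H²). Setting ∂π_H/∂q_H = 0: 147 - 10q_H - 2(q_J) = 0.
Juno's profit: π_J = (277 - 2Q)q_J - (91q_J + 3q_J²). Setting ∂π_J/∂q_J = 0: 186 - 10q_J - 2(q_H) = 0.
Best responses: q_H = (147 - 2q_J)/10, q_J = (186 - 2q_H)/10.
Solving the pair: q_H = 183/16, q_J = 261/16.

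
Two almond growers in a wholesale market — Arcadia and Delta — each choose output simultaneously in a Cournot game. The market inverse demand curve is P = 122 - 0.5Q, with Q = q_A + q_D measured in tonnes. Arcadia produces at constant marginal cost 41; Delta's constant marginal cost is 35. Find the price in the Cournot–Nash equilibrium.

66

Arcadia's profit: π_A = (122 - 0.5Q)q_A - (41q_A). Setting ∂π_A/∂q_A = 0: 81 - q_A - (1/2)(q_D) = 0.
Delta's profit: π_D = (122 - 0.5Q)q_D - (35q_D). Setting ∂π_D/∂q_D = 0: 87 - q_D - (1/2)(q_A) = 0.
Rearranging gives the reaction functions q_A = (81 - (1/2)q_D) and q_D = (87 - (1/2)q_A).
Solving the pair: q_A = 50, q_D = 62.
Total output Q = 112, so price P = 122 - (1/2)·112 = 66.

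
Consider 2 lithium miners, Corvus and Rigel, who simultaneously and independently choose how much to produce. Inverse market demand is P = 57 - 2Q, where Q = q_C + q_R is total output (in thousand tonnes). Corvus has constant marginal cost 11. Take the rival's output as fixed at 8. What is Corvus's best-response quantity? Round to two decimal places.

With the rival's output fixed at 8, Corvus's profit is π_C = (57 - 2·8 - 2q_C)q_C - (11q_C) = (41 - 2q_C)q_C - (11q_C).
∂π_C/∂q_C = 30 - 4q_C = 0, so q_C = 15/2.

7.50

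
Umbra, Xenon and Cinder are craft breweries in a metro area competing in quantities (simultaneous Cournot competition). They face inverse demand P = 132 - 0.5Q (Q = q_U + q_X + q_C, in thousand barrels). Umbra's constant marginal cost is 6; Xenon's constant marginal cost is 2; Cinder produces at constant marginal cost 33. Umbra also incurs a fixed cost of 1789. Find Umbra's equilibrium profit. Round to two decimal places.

Umbra's profit: π_U = (132 - 0.5Q)q_U - (6q_U). Setting ∂π_U/∂q_U = 0: 126 - q_U - (1/2)(q_X + q_C) = 0.
Xenon's profit: π_X = (132 - 0.5Q)q_X - (2q_X). Setting ∂π_X/∂q_X = 0: 130 - q_X - (1/2)(q_U + q_C) = 0.
Cinder's profit: π_C = (132 - 0.5Q)q_C - (33q_C). Setting ∂π_C/∂q_C = 0: 99 - q_C - (1/2)(q_U + q_X) = 0.
Adding the 3 first-order conditions: 355 − 2Q = 0, so Q = 355/2.
Back-substituting: q_U = (126 − 355/4)/(1/2) = 149/2, q_X = (130 − 355/4)/(1/2) = 165/2, q_C = (99 − 355/4)/(1/2) = 41/2.
Price P = 132 - (1/2)·(355/2) = 173/4.
Umbra's profit: (173/4 - 6)·(149/2) - 1789 = 986.1250.

986.13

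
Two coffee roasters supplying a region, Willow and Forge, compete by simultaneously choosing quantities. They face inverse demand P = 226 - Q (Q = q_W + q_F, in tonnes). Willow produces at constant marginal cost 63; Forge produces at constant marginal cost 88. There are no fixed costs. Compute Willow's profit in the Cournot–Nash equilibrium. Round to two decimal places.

Willow's profit: π_W = (226 - Q)q_W - (63q_W). Setting ∂π_W/∂q_W = 0: 163 - 2q_W - (q_F) = 0.
Forge's profit: π_F = (226 - Q)q_F - (88q_F). Setting ∂π_F/∂q_F = 0: 138 - 2q_F - (q_W) = 0.
Rearranging gives the reaction functions q_W = (163 - q_F)/2 and q_F = (138 - q_W)/2.
Substituting one into the other gives q_W = 188/3 and q_F = 113/3.
Price P = 226 - 301/3 = 377/3.
Willow's profit: (377/3 - 63)·(188/3) = 3927.1111.

3927.11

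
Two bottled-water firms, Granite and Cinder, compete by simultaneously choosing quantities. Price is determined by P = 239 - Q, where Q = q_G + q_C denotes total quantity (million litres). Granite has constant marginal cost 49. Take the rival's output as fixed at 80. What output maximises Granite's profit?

With the rival's output fixed at 80, Granite's profit is π_G = (239 - 80 - q_G)q_G - (49q_G) = (159 - q_G)q_G - (49q_G).
∂π_G/∂q_G = 110 - 2q_G = 0, so q_G = 55.

55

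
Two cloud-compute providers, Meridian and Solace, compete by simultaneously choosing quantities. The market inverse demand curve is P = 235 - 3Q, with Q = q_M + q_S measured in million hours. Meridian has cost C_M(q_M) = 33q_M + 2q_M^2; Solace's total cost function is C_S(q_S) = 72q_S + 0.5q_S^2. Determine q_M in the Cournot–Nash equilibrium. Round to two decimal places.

Meridian's profit: π_M = (235 - 3Q)q_M - (33q_M + 2q_M²). Setting ∂π_M/∂q_M = 0: 202 - 10q_M - 3(q_S) = 0.
Solace's first-order condition: 163 - 7q_S - 3(q_M) = 0.
So q_M = (202 - 3q_S)/10 and q_S = (163 - 3q_M)/7.
Substituting one into the other gives q_M = 925/61 and q_S = 1024/61.

15.16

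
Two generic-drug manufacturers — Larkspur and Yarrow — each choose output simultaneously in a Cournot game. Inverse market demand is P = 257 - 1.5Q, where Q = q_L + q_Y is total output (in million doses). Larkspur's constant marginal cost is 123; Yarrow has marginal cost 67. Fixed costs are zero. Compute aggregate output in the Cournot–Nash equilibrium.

Larkspur's profit: π_L = (257 - 1.5Q)q_L - (123q_L). Setting ∂π_L/∂q_L = 0: 134 - 3q_L - (3/2)(q_Y) = 0.
Yarrow's profit: π_Y = (257 - 1.5Q)q_Y - (67q_Y). Setting ∂π_Y/∂q_Y = 0: 190 - 3q_Y - (3/2)(q_L) = 0.
So q_L = (134 - (3/2)q_Y)/3 and q_Y = (190 - (3/2)q_L)/3.
Substituting one into the other gives q_L = 52/3 and q_Y = 164/3.
Total output Q = 52/3 + 164/3 = 72.

72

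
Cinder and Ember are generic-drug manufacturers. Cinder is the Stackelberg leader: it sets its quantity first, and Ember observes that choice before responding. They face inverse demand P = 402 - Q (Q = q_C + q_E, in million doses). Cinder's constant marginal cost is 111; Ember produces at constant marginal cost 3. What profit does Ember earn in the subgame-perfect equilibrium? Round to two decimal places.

Solve by backward induction. Given q_C, the follower Ember maximises π_E = (402 - q_C - q_E)q_E - 3q_E.
∂π_E/∂q_E = 399 - q_C - 2q_E = 0 gives the reaction function q_E = (399 - q_C)/2.
Cinder substitutes q_E(q_C) into its own profit: π_C = q_C(402 - q_C - (399 - q_C)/2) - 111q_C = (405/2 - (1/2)q_C)q_C - 111q_C.
Maximising: ∂π_C/∂q_C = 183/2 - q_C = 0, giving q_C = 183/2.
Then q_E = (399 - 183/2)/2 = 615/4.
Price P = 402 - 981/4 = 627/4.
Ember's profit: (627/4 - 3)·(615/4) = 23639.0625.

23639.06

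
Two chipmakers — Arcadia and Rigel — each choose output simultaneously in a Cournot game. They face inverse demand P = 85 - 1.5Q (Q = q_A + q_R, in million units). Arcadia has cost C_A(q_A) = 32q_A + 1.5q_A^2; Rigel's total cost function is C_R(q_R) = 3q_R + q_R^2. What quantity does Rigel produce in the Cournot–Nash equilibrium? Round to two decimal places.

14.86

Arcadia's profit: π_A = (85 - 1.5Q)q_A - (32q_A + (3/2)q_A²). Setting ∂π_A/∂q_A = 0: 53 - 6q_A - (3/2)(q_R) = 0.
Rigel's profit: π_R = (85 - 1.5Q)q_R - (3q_R + q_R²). Setting ∂π_R/∂q_R = 0: 82 - 5q_R - (3/2)(q_A) = 0.
Rearranging gives the reaction functions q_A = (53 - (3/2)q_R)/6 and q_R = (82 - (3/2)q_A)/5.
Substituting one into the other gives q_A = 568/111 and q_R = 550/37.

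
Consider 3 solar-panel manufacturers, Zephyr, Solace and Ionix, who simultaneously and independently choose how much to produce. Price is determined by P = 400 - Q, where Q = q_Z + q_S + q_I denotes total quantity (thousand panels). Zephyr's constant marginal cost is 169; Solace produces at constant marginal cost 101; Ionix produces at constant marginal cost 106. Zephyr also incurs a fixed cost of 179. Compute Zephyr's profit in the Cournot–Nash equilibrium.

446

Zephyr's profit: π_Z = (400 - Q)q_Z - (169q_Z). Setting ∂π_Z/∂q_Z = 0: 231 - 2q_Z - (q_S + q_I) = 0.
Solace's profit: π_S = (400 - Q)q_S - (101q_S). Setting ∂π_S/∂q_S = 0: 299 - 2q_S - (q_Z + q_I) = 0.
Ionix's first-order condition: 294 - 2q_I - (q_Z + q_S) = 0.
Adding the 3 conditions: 824 − 2Q − 2Q = 0, i.e. Q = 206.
Back-substituting: q_Z = (231 − 206) = 25, q_S = (299 − 206) = 93, q_I = (294 − 206) = 88.
Price P = 400 - 206 = 194.
Zephyr's profit: (194 - 169)·25 - 179 = 446.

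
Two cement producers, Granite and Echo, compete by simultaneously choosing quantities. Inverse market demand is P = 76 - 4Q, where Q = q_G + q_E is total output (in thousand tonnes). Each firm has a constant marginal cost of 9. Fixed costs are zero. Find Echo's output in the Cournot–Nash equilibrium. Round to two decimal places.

5.58

Each firm earns π_i = (76 - 4Q)q_i - 9q_i.
Setting ∂π_i/∂q_i = 0 with rivals' quantities fixed: 67 - 8q_i - 4q_j = 0.
By symmetry each firm produces the same amount; substituting q_j = q_i yields q_i = 67/12.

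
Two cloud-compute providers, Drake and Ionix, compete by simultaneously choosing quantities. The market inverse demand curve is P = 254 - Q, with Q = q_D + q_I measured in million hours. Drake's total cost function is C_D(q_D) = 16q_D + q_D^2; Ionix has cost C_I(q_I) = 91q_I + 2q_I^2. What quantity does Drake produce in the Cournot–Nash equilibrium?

55

Drake's profit: π_D = (254 - Q)q_D - (16q_D + q_D²). Setting ∂π_D/∂q_D = 0: 238 - 4q_D - (q_I) = 0.
Ionix's first-order condition: 163 - 6q_I - (q_D) = 0.
So q_D = (238 - q_I)/4 and q_I = (163 - q_D)/6.
Solving the pair: q_D = 55, q_I = 18.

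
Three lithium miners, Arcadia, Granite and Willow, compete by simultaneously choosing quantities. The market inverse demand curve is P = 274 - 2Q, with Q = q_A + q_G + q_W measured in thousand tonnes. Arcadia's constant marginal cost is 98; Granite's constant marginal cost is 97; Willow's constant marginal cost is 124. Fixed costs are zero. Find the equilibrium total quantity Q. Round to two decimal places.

62.88

Arcadia's profit: π_A = (274 - 2Q)q_A - (98q_A). Setting ∂π_A/∂q_A = 0: 176 - 4q_A - 2(q_G + q_W) = 0.
Granite's profit: π_G = (274 - 2Q)q_G - (97q_G). Setting ∂π_G/∂q_G = 0: 177 - 4q_G - 2(q_A + q_W) = 0.
Willow's profit: π_W = (274 - 2Q)q_W - (124q_W). Setting ∂π_W/∂q_W = 0: 150 - 4q_W - 2(q_A + q_G) = 0.
Summing all 3 equations gives 503 − 8Q = 0, hence Q = 503/8.
Back-substituting: q_A = (176 − 503/4)/2 = 201/8, q_G = (177 − 503/4)/2 = 205/8, q_W = (150 − 503/4)/2 = 97/8.
Total output Q = 201/8 + 205/8 + 97/8 = 503/8.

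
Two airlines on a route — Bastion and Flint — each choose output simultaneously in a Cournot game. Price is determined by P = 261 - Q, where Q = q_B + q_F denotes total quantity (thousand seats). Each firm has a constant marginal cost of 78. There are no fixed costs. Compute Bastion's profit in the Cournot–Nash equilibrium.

A representative firm's profit is π_i = q_i(261 - Q) - 78q_i.
Setting ∂π_i/∂q_i = 0 with rivals' quantities fixed: 183 - 2q_i - q_j = 0.
By symmetry each firm produces the same amount; substituting q_j = q_i yields q_i = 183/3 = 61.
Price P = 261 - 122 = 139.
Bastion's profit: (139 - 78)·61 = 3721.

3721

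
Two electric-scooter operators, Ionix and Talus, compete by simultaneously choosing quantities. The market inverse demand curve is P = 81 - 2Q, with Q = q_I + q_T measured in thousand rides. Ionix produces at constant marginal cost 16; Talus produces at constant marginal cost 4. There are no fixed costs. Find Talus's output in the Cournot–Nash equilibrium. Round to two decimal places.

14.83

Ionix's profit: π_I = (81 - 2Q)q_I - (16q_I). Setting ∂π_I/∂q_I = 0: 65 - 4q_I - 2(q_T) = 0.
Talus's first-order condition: 77 - 4q_T - 2(q_I) = 0.
Rearranging gives the reaction functions q_I = (65 - 2q_T)/4 and q_T = (77 - 2q_I)/4.
Solving the pair: q_I = 53/6, q_T = 89/6.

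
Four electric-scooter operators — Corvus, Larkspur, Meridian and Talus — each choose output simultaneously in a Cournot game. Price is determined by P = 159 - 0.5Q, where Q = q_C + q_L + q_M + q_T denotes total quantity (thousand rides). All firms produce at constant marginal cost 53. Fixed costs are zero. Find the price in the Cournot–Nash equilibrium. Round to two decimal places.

74.20

Each firm earns π_i = (159 - 0.5Q)q_i - 53q_i.
First-order condition (treating rivals' output as given): 106 - q_i - (1/2)·Σ_{j≠i} q_j = 0.
With identical firms every q_j equals q_i, so Σ_{j≠i} q_j = 3q_i and 106 = (5/2)q_i, giving q_i = 212/5.
Total output Q = 848/5, so price P = 159 - (1/2)·(848/5) = 371/5.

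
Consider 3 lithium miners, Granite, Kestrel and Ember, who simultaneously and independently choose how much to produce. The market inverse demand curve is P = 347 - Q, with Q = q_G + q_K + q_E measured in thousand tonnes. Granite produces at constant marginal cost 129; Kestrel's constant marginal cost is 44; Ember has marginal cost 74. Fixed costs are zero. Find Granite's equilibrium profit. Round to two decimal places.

Granite's profit: π_G = (347 - Q)q_G - (129q_G). Setting ∂π_G/∂q_G = 0: 218 - 2q_G - (q_K + q_E) = 0.
Kestrel's first-order condition: 303 - 2q_K - (q_G + q_E) = 0.
Ember's first-order condition: 273 - 2q_E - (q_G + q_K) = 0.
Adding the 3 conditions: 794 − 2Q − 2Q = 0, i.e. Q = 397/2.
Back-substituting: q_G = (218 − 397/2) = 39/2, q_K = (303 − 397/2) = 209/2, q_E = (273 − 397/2) = 149/2.
Price P = 347 - 397/2 = 297/2.
Granite's profit: (297/2 - 129)·(39/2) = 1521/4.

380.25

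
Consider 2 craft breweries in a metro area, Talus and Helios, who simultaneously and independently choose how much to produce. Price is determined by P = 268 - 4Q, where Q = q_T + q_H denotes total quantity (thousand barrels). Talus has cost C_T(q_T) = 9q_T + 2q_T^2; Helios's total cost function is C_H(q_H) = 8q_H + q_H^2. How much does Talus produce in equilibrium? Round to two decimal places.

14.90

Talus's profit: π_T = (268 - 4Q)q_T - (9q_T + 2q_T²). Setting ∂π_T/∂q_T = 0: 259 - 12q_T - 4(q_H) = 0.
Helios's first-order condition: 260 - 10q_H - 4(q_T) = 0.
Rearranging gives the reaction functions q_T = (259 - 4q_H)/12 and q_H = (260 - 4q_T)/10.
Substituting one into the other gives q_T = 775/52 and q_H = 521/26.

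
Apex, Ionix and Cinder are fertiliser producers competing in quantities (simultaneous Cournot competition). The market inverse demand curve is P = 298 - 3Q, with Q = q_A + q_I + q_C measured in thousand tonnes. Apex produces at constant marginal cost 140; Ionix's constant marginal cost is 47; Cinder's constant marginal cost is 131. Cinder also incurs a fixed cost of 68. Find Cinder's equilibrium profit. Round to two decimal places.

108.33

Apex's profit: π_A = (298 - 3Q)q_A - (140q_A). Setting ∂π_A/∂q_A = 0: 158 - 6q_A - 3(q_I + q_C) = 0.
Ionix's first-order condition: 251 - 6q_I - 3(q_A + q_C) = 0.
Cinder's first-order condition: 167 - 6q_C - 3(q_A + q_I) = 0.
Summing all 3 equations gives 576 − 12Q = 0, hence Q = 48.
Back-substituting: q_A = (158 − 144)/3 = 14/3, q_I = (251 − 144)/3 = 107/3, q_C = (167 − 144)/3 = 23/3.
Price P = 298 - 3·48 = 154.
Cinder's profit: (154 - 131)·(23/3) - 68 = 325/3.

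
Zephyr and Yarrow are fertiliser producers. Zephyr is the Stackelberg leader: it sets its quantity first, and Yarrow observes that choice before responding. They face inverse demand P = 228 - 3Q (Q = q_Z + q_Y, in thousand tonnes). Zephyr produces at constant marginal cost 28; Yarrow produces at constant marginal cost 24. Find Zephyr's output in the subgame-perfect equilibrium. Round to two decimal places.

The follower Yarrow best-responds to any q_Z: π_Y = (228 - 3Q)q_Y - 24q_Y.
Setting the follower's marginal profit to zero, 204 - 3q_Z - 6q_Y = 0, i.e. q_Y = (204 - 3q_Z)/6.
Zephyr substitutes q_Y(q_Z) into its own profit: π_Z = q_Z(228 - 3q_Z - (204 - 3q_Z)/2) - 28q_Z = (126 - (3/2)q_Z)q_Z - 28q_Z.
Maximising: ∂π_Z/∂q_Z = 98 - 3q_Z = 0, giving q_Z = 98/3.
Then q_Y = (204 - 3·(98/3))/6 = 53/3.

32.67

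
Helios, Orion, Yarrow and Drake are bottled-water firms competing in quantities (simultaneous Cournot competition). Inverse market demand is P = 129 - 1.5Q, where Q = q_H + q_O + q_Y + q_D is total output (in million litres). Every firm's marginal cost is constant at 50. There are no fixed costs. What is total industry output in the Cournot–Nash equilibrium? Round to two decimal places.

42.13

A representative firm's profit is π_i = q_i(129 - 1.5Q) - 50q_i.
Setting ∂π_i/∂q_i = 0 with rivals' quantities fixed: 79 - 3q_i - (3/2)·Σ_{j≠i} q_j = 0.
With identical firms every q_j equals q_i, so Σ_{j≠i} q_j = 3q_i and 79 = (15/2)q_i, giving q_i = 158/15.
Total output Q = 158/15 + 158/15 + 158/15 + 158/15 = 632/15.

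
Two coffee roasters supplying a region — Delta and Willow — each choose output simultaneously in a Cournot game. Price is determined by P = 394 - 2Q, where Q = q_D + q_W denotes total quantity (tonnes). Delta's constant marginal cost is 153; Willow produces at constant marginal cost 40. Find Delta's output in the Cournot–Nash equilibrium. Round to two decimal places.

Delta's profit: π_D = (394 - 2Q)q_D - (153q_D). Setting ∂π_D/∂q_D = 0: 241 - 4q_D - 2(q_W) = 0.
Willow's first-order condition: 354 - 4q_W - 2(q_D) = 0.
Rearranging gives the reaction functions q_D = (241 - 2q_W)/4 and q_W = (354 - 2q_D)/4.
Solving the pair: q_D = 64/3, q_W = 467/6.

21.33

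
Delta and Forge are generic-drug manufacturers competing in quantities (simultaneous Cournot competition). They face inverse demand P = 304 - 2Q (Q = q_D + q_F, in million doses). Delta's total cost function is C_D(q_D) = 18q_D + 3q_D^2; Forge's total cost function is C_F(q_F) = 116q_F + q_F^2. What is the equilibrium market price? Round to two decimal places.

Delta's profit: π_D = (304 - 2Q)q_D - (18q_D + 3q_D²). Setting ∂π_D/∂q_D = 0: 286 - 10q_D - 2(q_F) = 0.
Forge's profit: π_F = (304 - 2Q)q_F - (116q_F + q_F²). Setting ∂π_F/∂q_F = 0: 188 - 6q_F - 2(q_D) = 0.
Best responses: q_D = (286 - 2q_F)/10, q_F = (188 - 2q_D)/6.
Substituting one into the other gives q_D = 335/14 and q_F = 327/14.
Total output Q = 331/7, so price P = 304 - 2·(331/7) = 1466/7.

209.43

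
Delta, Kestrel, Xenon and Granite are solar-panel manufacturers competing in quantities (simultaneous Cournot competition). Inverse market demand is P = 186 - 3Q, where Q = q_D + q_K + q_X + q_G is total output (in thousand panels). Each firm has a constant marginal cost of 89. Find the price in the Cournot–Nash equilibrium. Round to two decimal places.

108.40

Each firm earns π_i = (186 - 3Q)q_i - 89q_i.
Setting ∂π_i/∂q_i = 0 with rivals' quantities fixed: 97 - 6q_i - 3·Σ_{j≠i} q_j = 0.
By symmetry each firm produces the same amount; substituting Σ_{j≠i} q_j = 3q_i yields q_i = 97/15.
Total output Q = 388/15, so price P = 186 - 3·(388/15) = 542/5.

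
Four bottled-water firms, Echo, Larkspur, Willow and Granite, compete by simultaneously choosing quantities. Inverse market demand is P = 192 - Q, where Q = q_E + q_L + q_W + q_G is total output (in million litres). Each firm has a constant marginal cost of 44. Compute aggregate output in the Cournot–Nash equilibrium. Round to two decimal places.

Each firm earns π_i = (192 - Q)q_i - 44q_i.
First-order condition (treating rivals' output as given): 148 - 2q_i - Σ_{j≠i} q_j = 0.
By symmetry each firm produces the same amount; substituting Σ_{j≠i} q_j = 3q_i yields q_i = 148/5.
Total output Q = 148/5 + 148/5 + 148/5 + 148/5 = 592/5.

118.40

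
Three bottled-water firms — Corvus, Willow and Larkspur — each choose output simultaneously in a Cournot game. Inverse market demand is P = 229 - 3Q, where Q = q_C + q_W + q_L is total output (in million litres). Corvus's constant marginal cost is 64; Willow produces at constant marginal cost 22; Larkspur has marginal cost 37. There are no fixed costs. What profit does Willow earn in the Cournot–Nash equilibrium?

1452

Corvus's profit: π_C = (229 - 3Q)q_C - (64q_C). Setting ∂π_C/∂q_C = 0: 165 - 6q_C - 3(q_W + q_L) = 0.
Willow's first-order condition: 207 - 6q_W - 3(q_C + q_L) = 0.
Larkspur's first-order condition: 192 - 6q_L - 3(q_C + q_W) = 0.
Adding the 3 conditions: 564 − 6Q − 6Q = 0, i.e. Q = 47.
Back-substituting: q_C = (165 − 141)/3 = 8, q_W = (207 − 141)/3 = 22, q_L = (192 − 141)/3 = 17.
Price P = 229 - 3·47 = 88.
Willow's profit: (88 - 22)·22 = 1452.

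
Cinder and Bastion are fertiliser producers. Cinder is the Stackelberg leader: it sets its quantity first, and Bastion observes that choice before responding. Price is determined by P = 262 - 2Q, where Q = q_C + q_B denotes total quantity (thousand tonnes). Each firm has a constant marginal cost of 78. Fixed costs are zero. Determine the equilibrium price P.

124

Solve by backward induction. Given q_C, the follower Bastion maximises π_B = (262 - 2q_C - 2q_B)q_B - 78q_B.
Follower FOC: 184 - 2q_C - 4q_B = 0, so q_B(q_C) = (184 - 2q_C)/4.
Cinder substitutes q_B(q_C) into its own profit: π_C = q_C(262 - 2q_C - (184 - 2q_C)/2) - 78q_C = (170 - q_C)q_C - 78q_C.
The leader's first-order condition 92 - 2q_C = 0 yields q_C = 46.
Then q_B = (184 - 2·46)/4 = 23.
Total output Q = 69, so price P = 262 - 2·69 = 124.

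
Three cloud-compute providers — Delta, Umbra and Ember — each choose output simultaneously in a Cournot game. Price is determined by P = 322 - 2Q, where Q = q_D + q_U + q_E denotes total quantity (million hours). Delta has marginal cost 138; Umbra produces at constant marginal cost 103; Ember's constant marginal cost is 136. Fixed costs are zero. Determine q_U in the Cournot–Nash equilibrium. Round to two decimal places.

35.88

Delta's profit: π_D = (322 - 2Q)q_D - (138q_D). Setting ∂π_D/∂q_D = 0: 184 - 4q_D - 2(q_U + q_E) = 0.
Umbra's first-order condition: 219 - 4q_U - 2(q_D + q_E) = 0.
Ember's first-order condition: 186 - 4q_E - 2(q_D + q_U) = 0.
Summing all 3 equations gives 589 − 8Q = 0, hence Q = 589/8.
Back-substituting: q_D = (184 − 589/4)/2 = 147/8, q_U = (219 − 589/4)/2 = 287/8, q_E = (186 − 589/4)/2 = 155/8.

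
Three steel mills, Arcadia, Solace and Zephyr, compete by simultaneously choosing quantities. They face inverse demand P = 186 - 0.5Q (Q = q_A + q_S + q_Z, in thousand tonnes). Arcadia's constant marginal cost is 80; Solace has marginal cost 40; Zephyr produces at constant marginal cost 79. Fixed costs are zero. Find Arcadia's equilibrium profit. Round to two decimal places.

528.13

Arcadia's profit: π_A = (186 - 0.5Q)q_A - (80q_A). Setting ∂π_A/∂q_A = 0: 106 - q_A - (1/2)(q_S + q_Z) = 0.
Solace's profit: π_S = (186 - 0.5Q)q_S - (40q_S). Setting ∂π_S/∂q_S = 0: 146 - q_S - (1/2)(q_A + q_Z) = 0.
Zephyr's first-order condition: 107 - q_Z - (1/2)(q_A + q_S) = 0.
Summing all 3 equations gives 359 − 2Q = 0, hence Q = 359/2.
Back-substituting: q_A = (106 − 359/4)/(1/2) = 65/2, q_S = (146 − 359/4)/(1/2) = 225/2, q_Z = (107 − 359/4)/(1/2) = 69/2.
Price P = 186 - (1/2)·(359/2) = 385/4.
Arcadia's profit: (385/4 - 80)·(65/2) = 528.1250.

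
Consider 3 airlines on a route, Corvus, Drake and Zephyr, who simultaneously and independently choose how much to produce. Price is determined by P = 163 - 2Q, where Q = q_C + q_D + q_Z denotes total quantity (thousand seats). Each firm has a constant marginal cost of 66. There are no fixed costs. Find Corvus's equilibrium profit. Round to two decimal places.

294.03

A representative firm's profit is π_i = q_i(163 - 2Q) - 66q_i.
Setting ∂π_i/∂q_i = 0 with rivals' quantities fixed: 97 - 4q_i - 2·Σ_{j≠i} q_j = 0.
By symmetry each firm produces the same amount; substituting Σ_{j≠i} q_j = 2q_i yields q_i = 97/8.
Price P = 163 - 2·(291/8) = 361/4.
Corvus's profit: (361/4 - 66)·(97/8) = 294.0313.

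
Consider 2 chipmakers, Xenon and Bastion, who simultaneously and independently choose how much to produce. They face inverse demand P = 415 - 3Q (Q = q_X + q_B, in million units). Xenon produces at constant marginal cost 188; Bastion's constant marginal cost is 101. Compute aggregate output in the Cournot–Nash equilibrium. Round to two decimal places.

Xenon's profit: π_X = (415 - 3Q)q_X - (188q_X). Setting ∂π_X/∂q_X = 0: 227 - 6q_X - 3(q_B) = 0.
Bastion's first-order condition: 314 - 6q_B - 3(q_X) = 0.
Best responses: q_X = (227 - 3q_B)/6, q_B = (314 - 3q_X)/6.
Solving the pair: q_X = 140/9, q_B = 401/9.
Total output Q = 140/9 + 401/9 = 541/9.

60.11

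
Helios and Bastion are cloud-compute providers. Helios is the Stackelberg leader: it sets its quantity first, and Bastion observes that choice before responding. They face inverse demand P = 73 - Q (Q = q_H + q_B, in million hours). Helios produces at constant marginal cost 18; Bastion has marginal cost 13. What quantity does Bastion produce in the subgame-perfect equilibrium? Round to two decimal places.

Solve by backward induction. Given q_H, the follower Bastion maximises π_B = (73 - q_H - q_B)q_B - 13q_B.
Setting the follower's marginal profit to zero, 60 - q_H - 2q_B = 0, i.e. q_B = (60 - q_H)/2.
Helios substitutes q_B(q_H) into its own profit: π_H = q_H(73 - q_H - (60 - q_H)/2) - 18q_H = (43 - (1/2)q_H)q_H - 18q_H.
Maximising: ∂π_H/∂q_H = 25 - q_H = 0, giving q_H = 25.
Then q_B = (60 - 25)/2 = 35/2.

17.50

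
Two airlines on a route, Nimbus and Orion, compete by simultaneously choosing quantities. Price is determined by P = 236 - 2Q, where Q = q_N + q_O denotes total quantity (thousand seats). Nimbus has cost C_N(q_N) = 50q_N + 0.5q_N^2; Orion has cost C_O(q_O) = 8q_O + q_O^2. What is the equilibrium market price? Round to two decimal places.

126.15

Nimbus's profit: π_N = (236 - 2Q)q_N - (50q_N + (1/2)q_N²). Setting ∂π_N/∂q_N = 0: 186 - 5q_N - 2(q_O) = 0.
Orion's profit: π_O = (236 - 2Q)q_O - (8q_O + q_O²). Setting ∂π_O/∂q_O = 0: 228 - 6q_O - 2(q_N) = 0.
So q_N = (186 - 2q_O)/5 and q_O = (228 - 2q_N)/6.
Solving the pair: q_N = 330/13, q_O = 384/13.
Total output Q = 714/13, so price P = 236 - 2·(714/13) = 1640/13.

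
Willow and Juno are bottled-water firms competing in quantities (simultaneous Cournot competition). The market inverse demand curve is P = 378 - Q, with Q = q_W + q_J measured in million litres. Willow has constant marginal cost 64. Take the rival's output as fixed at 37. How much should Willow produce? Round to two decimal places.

138.50

With the rival's output fixed at 37, Willow's profit is π_W = (378 - 37 - q_W)q_W - (64q_W) = (341 - q_W)q_W - (64q_W).
∂π_W/∂q_W = 277 - 2q_W = 0, so q_W = 277/2.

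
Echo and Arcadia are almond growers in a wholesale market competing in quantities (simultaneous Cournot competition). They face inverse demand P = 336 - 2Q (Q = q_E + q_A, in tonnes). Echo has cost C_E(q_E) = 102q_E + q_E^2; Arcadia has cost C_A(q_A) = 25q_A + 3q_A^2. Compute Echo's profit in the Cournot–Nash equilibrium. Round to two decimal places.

Echo's profit: π_E = (336 - 2Q)q_E - (102q_E + q_E²). Setting ∂π_E/∂q_E = 0: 234 - 6q_E - 2(q_A) = 0.
Arcadia's profit: π_A = (336 - 2Q)q_A - (25q_A + 3q_A²). Setting ∂π_A/∂q_A = 0: 311 - 10q_A - 2(q_E) = 0.
Best responses: q_E = (234 - 2q_A)/6, q_A = (311 - 2q_E)/10.
Substituting one into the other gives q_E = 859/28 and q_A = 699/28.
Price P = 336 - 2·(779/14) = 1573/7.
Echo's profit: (1573/7)·(859/28) - 102·(859/28) - (859/28)² = 2823.5242.

2823.52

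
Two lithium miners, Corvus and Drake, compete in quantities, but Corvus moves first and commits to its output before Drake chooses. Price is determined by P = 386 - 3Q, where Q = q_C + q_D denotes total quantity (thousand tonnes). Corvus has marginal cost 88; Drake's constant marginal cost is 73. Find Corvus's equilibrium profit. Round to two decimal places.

3337.04

Solve by backward induction. Given q_C, the follower Drake maximises π_D = (386 - 3q_C - 3q_D)q_D - 73q_D.
Setting the follower's marginal profit to zero, 313 - 3q_C - 6q_D = 0, i.e. q_D = (313 - 3q_C)/6.
The leader anticipates this reaction. Substituting into P = 386 - 3Q gives P = 459/2 - (3/2)q_C, so π_C = (459/2 - (3/2)q_C)q_C - 88q_C.
Leader FOC: 283/2 - 3q_C = 0, so q_C = 283/6.
Then q_D = (313 - 3·(283/6))/6 = 343/12.
Price P = 386 - 3·(303/4) = 635/4.
Corvus's profit: (635/4 - 88)·(283/6) = 3337.0417.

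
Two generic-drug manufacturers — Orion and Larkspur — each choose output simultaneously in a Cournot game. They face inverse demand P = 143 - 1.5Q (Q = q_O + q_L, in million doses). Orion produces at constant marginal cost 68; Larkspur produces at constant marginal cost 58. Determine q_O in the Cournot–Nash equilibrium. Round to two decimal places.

Orion's profit: π_O = (143 - 1.5Q)q_O - (68q_O). Setting ∂π_O/∂q_O = 0: 75 - 3q_O - (3/2)(q_L) = 0.
Larkspur's profit: π_L = (143 - 1.5Q)q_L - (58q_L). Setting ∂π_L/∂q_L = 0: 85 - 3q_L - (3/2)(q_O) = 0.
So q_O = (75 - (3/2)q_L)/3 and q_L = (85 - (3/2)q_O)/3.
Solving the pair: q_O = 130/9, q_L = 190/9.

14.44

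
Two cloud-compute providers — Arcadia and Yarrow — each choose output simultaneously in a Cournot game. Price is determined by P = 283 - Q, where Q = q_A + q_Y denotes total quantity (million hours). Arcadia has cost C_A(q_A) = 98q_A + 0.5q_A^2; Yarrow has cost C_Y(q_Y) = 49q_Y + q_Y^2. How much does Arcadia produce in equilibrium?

46

Arcadia's profit: π_A = (283 - Q)q_A - (98q_A + (1/2)q_A²). Setting ∂π_A/∂q_A = 0: 185 - 3q_A - (q_Y) = 0.
Yarrow's profit: π_Y = (283 - Q)q_Y - (49q_Y + q_Y²). Setting ∂π_Y/∂q_Y = 0: 234 - 4q_Y - (q_A) = 0.
So q_A = (185 - q_Y)/3 and q_Y = (234 - q_A)/4.
Solving the pair: q_A = 46, q_Y = 47.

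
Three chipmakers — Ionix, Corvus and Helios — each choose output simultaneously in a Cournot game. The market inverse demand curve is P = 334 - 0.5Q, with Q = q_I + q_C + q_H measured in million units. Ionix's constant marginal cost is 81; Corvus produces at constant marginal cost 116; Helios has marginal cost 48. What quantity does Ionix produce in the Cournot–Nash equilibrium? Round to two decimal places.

127.50

Ionix's profit: π_I = (334 - 0.5Q)q_I - (81q_I). Setting ∂π_I/∂q_I = 0: 253 - q_I - (1/2)(q_C + q_H) = 0.
Corvus's profit: π_C = (334 - 0.5Q)q_C - (116q_C). Setting ∂π_C/∂q_C = 0: 218 - q_C - (1/2)(q_I + q_H) = 0.
Helios's first-order condition: 286 - q_H - (1/2)(q_I + q_C) = 0.
Summing all 3 equations gives 757 − 2Q = 0, hence Q = 757/2.
Back-substituting: q_I = (253 − 757/4)/(1/2) = 255/2, q_C = (218 − 757/4)/(1/2) = 115/2, q_H = (286 − 757/4)/(1/2) = 387/2.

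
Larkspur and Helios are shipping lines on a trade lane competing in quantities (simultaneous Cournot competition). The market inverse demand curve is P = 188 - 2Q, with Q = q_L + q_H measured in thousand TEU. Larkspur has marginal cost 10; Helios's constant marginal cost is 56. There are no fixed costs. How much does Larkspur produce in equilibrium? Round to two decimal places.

37.33

Larkspur's profit: π_L = (188 - 2Q)q_L - (10q_L). Setting ∂π_L/∂q_L = 0: 178 - 4q_L - 2(q_H) = 0.
Helios's profit: π_H = (188 - 2Q)q_H - (56q_H). Setting ∂π_H/∂q_H = 0: 132 - 4q_H - 2(q_L) = 0.
So q_L = (178 - 2q_H)/4 and q_H = (132 - 2q_L)/4.
Solving the pair: q_L = 112/3, q_H = 43/3.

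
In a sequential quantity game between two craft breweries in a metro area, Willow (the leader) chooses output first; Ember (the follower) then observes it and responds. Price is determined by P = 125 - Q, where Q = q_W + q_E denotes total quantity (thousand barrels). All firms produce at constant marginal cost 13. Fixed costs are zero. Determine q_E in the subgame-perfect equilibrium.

28

Solve by backward induction. Given q_W, the follower Ember maximises π_E = (125 - q_W - q_E)q_E - 13q_E.
∂π_E/∂q_E = 112 - q_W - 2q_E = 0 gives the reaction function q_E = (112 - q_W)/2.
The leader anticipates this reaction. Substituting into P = 125 - Q gives P = 69 - (1/2)q_W, so π_W = (69 - (1/2)q_W)q_W - 13q_W.
Leader FOC: 56 - q_W = 0, so q_W = 56.
Then q_E = (112 - 56)/2 = 28.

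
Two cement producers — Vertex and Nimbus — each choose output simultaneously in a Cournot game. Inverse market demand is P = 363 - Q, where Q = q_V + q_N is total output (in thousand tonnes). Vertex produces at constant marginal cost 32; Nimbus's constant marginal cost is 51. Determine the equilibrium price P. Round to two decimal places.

148.67

Vertex's profit: π_V = (363 - Q)q_V - (32q_V). Setting ∂π_V/∂q_V = 0: 331 - 2q_V - (q_N) = 0.
Nimbus's profit: π_N = (363 - Q)q_N - (51q_N). Setting ∂π_N/∂q_N = 0: 312 - 2q_N - (q_V) = 0.
Best responses: q_V = (331 - q_N)/2, q_N = (312 - q_V)/2.
Substituting one into the other gives q_V = 350/3 and q_N = 293/3.
Total output Q = 643/3, so price P = 363 - 643/3 = 446/3.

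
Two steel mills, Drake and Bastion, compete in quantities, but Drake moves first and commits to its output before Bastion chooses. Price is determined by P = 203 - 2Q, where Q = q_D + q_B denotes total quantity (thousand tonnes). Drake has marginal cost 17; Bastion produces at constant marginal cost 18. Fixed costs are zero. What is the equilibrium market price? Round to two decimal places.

The follower Bastion best-responds to any q_D: π_B = (203 - 2Q)q_B - 18q_B.
Setting the follower's marginal profit to zero, 185 - 2q_D - 4q_B = 0, i.e. q_B = (185 - 2q_D)/4.
Drake substitutes q_B(q_D) into its own profit: π_D = q_D(203 - 2q_D - (185 - 2q_D)/2) - 17q_D = (221/2 - q_D)q_D - 17q_D.
Maximising: ∂π_D/∂q_D = 187/2 - 2q_D = 0, giving q_D = 187/4.
Then q_B = (185 - 2·(187/4))/4 = 183/8.
Total output Q = 557/8, so price P = 203 - 2·(557/8) = 255/4.

63.75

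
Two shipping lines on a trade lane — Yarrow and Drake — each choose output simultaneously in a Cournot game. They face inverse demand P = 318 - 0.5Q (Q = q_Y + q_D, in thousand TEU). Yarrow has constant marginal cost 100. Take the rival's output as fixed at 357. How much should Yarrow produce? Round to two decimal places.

With the rival's output fixed at 357, Yarrow's profit is π_Y = (318 - (1/2)·357 - (1/2)q_Y)q_Y - (100q_Y) = (279/2 - (1/2)q_Y)q_Y - (100q_Y).
∂π_Y/∂q_Y = 79/2 - q_Y = 0, so q_Y = 79/2.

39.50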